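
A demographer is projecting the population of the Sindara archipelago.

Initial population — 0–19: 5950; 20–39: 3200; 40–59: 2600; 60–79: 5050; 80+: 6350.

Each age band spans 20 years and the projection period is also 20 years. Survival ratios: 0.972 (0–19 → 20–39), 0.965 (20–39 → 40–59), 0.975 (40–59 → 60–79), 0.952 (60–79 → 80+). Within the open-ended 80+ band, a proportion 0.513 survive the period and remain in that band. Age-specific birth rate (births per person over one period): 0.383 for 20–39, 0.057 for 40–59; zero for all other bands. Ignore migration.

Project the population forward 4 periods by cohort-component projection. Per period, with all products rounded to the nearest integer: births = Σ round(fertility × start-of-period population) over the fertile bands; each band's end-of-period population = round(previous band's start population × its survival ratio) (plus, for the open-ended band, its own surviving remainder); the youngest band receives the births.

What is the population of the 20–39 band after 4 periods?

807

Period 1.
Births: 3200 × 0.383 = 1226 ; 2600 × 0.057 = 148 → 1374
20–39: 5950 × 0.972 = 5783
40–59: 3200 × 0.965 = 3088
60–79: 2600 × 0.975 = 2535
80+: 5050 × 0.952 + 6350 × 0.513 = 4808 + 3258 = 8066
End of period: [1374, 5783, 3088, 2535, 8066]
Period 2.
Births: 5783 × 0.383 = 2215 ; 3088 × 0.057 = 176 → 2391
20–39: 1374 × 0.972 = 1336
40–59: 5783 × 0.965 = 5581
60–79: 3088 × 0.975 = 3011
80+: 2535 × 0.952 + 8066 × 0.513 = 2413 + 4138 = 6551
End of period: [2391, 1336, 5581, 3011, 6551]
Period 3.
Births: 1336 × 0.383 = 512 ; 5581 × 0.057 = 318 → 830
20–39: 2391 × 0.972 = 2324
40–59: 1336 × 0.965 = 1289
60–79: 5581 × 0.975 = 5441
80+: 3011 × 0.952 + 6551 × 0.513 = 2866 + 3361 = 6227
End of period: [830, 2324, 1289, 5441, 6227]
Period 4.
Births: 2324 × 0.383 = 890 ; 1289 × 0.057 = 73 → 963
20–39: 830 × 0.972 = 807
40–59: 2324 × 0.965 = 2243
60–79: 1289 × 0.975 = 1257
80+: 5441 × 0.952 + 6227 × 0.513 = 5180 + 3194 = 8374
End of period: [963, 807, 2243, 1257, 8374]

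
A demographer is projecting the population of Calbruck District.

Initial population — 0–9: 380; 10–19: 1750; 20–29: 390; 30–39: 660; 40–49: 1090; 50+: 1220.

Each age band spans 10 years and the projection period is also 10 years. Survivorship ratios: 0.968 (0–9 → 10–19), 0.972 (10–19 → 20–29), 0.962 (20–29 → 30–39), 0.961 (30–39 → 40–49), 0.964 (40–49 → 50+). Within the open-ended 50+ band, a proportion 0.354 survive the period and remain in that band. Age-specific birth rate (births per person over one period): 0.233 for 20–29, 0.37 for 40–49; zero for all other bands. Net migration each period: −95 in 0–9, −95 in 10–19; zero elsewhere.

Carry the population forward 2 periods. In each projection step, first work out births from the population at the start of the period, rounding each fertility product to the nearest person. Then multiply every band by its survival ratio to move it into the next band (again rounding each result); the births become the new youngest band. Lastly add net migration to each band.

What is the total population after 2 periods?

4224

Let group 1 be 0–9 through group 6 = 50+.
After projecting period 1:
Births: 390 × 0.233 = 91 ; 1090 × 0.37 = 403 — total 494
Group 2: 380 × 0.968 = 368
Group 3: 1750 × 0.972 = 1701
Group 4: 390 × 0.962 = 375
Group 5: 660 × 0.961 = 634
Group 6: 1090 × 0.964 + 1220 × 0.354 = 1051 + 432 = 1483
Net migration: Group 1 − 95 → 399; Group 2 − 95 → 273
Population now: 0–9=399, 10–19=273, 20–29=1701, 30–39=375, 40–49=634, 50+=1483
After projecting period 2:
Births: 1701 × 0.233 = 396 ; 634 × 0.37 = 235 — total 631
Group 2: 399 × 0.968 = 386
Group 3: 273 × 0.972 = 265
Group 4: 1701 × 0.962 = 1636
Group 5: 375 × 0.961 = 360
Group 6: 634 × 0.964 + 1483 × 0.354 = 611 + 525 = 1136
Net migration: Group 1 − 95 → 536; Group 2 − 95 → 291
Population now: 0–9=536, 10–19=291, 20–29=265, 30–39=1636, 40–49=360, 50+=1136
Total after period 2: 536 + 291 + 265 + 1636 + 360 + 1136 = 4224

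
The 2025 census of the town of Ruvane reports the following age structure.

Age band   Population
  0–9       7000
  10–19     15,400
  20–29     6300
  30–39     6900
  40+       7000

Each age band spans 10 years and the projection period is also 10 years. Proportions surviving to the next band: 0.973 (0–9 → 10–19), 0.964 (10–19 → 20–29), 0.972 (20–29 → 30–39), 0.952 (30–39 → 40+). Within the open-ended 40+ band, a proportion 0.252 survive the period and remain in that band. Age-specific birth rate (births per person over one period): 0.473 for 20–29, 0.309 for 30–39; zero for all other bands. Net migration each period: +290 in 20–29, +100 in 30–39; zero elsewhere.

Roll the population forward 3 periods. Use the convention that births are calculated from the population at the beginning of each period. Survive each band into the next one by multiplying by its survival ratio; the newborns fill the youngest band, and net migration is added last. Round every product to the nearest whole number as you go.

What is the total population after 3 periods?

44629

— Period 1 —
Births: 6300 × 0.473 = 2980  |  6900 × 0.309 = 2132 ⇒ total 5112
10–19: 7000 × 0.973 = 6811
20–29: 15400 × 0.964 = 14846
30–39: 6300 × 0.972 = 6124
40+: 6900 × 0.952 + 7000 × 0.252 = 6569 + 1764 = 8333
Net migration: 20–29 + 290 → 15136; 30–39 + 100 → 6224
Giving 5112 / 6811 / 15136 / 6224 / 8333.
— Period 2 —
Births: 15136 × 0.473 = 7159  |  6224 × 0.309 = 1923 ⇒ total 9082
10–19: 5112 × 0.973 = 4974
20–29: 6811 × 0.964 = 6566
30–39: 15136 × 0.972 = 14712
40+: 6224 × 0.952 + 8333 × 0.252 = 5925 + 2100 = 8025
Net migration: 20–29 + 290 → 6856; 30–39 + 100 → 14812
Giving 9082 / 4974 / 6856 / 14812 / 8025.
— Period 3 —
Births: 6856 × 0.473 = 3243  |  14812 × 0.309 = 4577 ⇒ total 7820
10–19: 9082 × 0.973 = 8837
20–29: 4974 × 0.964 = 4795
30–39: 6856 × 0.972 = 6664
40+: 14812 × 0.952 + 8025 × 0.252 = 14101 + 2022 = 16123
Net migration: 20–29 + 290 → 5085; 30–39 + 100 → 6764
Giving 7820 / 8837 / 5085 / 6764 / 16123.
Total after period 3: 7820 + 8837 + 5085 + 6764 + 16123 = 44629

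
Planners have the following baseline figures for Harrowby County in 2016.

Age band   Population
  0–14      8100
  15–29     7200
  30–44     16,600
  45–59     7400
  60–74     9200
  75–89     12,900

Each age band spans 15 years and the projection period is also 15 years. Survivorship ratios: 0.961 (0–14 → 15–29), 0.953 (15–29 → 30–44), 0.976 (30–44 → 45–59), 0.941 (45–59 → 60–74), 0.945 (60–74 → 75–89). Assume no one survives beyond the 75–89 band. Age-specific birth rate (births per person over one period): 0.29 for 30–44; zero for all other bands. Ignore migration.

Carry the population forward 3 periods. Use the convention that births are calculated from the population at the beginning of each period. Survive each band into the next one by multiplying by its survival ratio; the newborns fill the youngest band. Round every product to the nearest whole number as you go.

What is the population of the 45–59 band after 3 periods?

7240

[period 1]
Births: 16600 × 0.29 = 4814
15–29: 8100 × 0.961 = 7784
30–44: 7200 × 0.953 = 6862
45–59: 16600 × 0.976 = 16202
60–74: 7400 × 0.941 = 6963
75–89: 9200 × 0.945 = 8694
Giving 4814 / 7784 / 6862 / 16202 / 6963 / 8694.
[period 2]
Births: 6862 × 0.29 = 1990
15–29: 4814 × 0.961 = 4626
30–44: 7784 × 0.953 = 7418
45–59: 6862 × 0.976 = 6697
60–74: 16202 × 0.941 = 15246
75–89: 6963 × 0.945 = 6580
Giving 1990 / 4626 / 7418 / 6697 / 15246 / 6580.
[period 3]
Births: 7418 × 0.29 = 2151
15–29: 1990 × 0.961 = 1912
30–44: 4626 × 0.953 = 4409
45–59: 7418 × 0.976 = 7240
60–74: 6697 × 0.941 = 6302
75–89: 15246 × 0.945 = 14407
Giving 2151 / 1912 / 4409 / 7240 / 6302 / 14407.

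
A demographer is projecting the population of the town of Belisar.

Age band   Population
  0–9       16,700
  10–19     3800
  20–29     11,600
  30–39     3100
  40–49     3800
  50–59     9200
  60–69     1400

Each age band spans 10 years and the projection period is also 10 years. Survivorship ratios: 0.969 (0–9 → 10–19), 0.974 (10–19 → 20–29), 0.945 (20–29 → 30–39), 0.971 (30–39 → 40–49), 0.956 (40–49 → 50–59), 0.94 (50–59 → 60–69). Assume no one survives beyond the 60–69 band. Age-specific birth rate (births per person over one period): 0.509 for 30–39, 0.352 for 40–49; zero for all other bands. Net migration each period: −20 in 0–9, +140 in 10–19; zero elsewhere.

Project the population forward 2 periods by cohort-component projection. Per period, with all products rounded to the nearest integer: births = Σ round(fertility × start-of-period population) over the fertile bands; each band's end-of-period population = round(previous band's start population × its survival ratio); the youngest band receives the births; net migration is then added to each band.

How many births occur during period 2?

6640

Period 1:
Births: 3100 * 0.509 = 1578  |  3800 * 0.352 = 1338 → total 2916
10–19: 16700 * 0.969 = 16182
20–29: 3800 * 0.974 = 3701
30–39: 11600 * 0.945 = 10962
40–49: 3100 * 0.971 = 3010
50–59: 3800 * 0.956 = 3633
60–69: 9200 * 0.94 = 8648
Net migration: 0–9 − 20 → 2896; 10–19 + 140 → 16322
→ [2896, 16322, 3701, 10962, 3010, 3633, 8648]
Period 2:
Births: 10962 * 0.509 = 5580  |  3010 * 0.352 = 1060 → total 6640
10–19: 2896 * 0.969 = 2806
20–29: 16322 * 0.974 = 15898
30–39: 3701 * 0.945 = 3497
40–49: 10962 * 0.971 = 10644
50–59: 3010 * 0.956 = 2878
60–69: 3633 * 0.94 = 3415
Net migration: 0–9 − 20 → 6620; 10–19 + 140 → 2946
→ [6620, 2946, 15898, 3497, 10644, 2878, 3415]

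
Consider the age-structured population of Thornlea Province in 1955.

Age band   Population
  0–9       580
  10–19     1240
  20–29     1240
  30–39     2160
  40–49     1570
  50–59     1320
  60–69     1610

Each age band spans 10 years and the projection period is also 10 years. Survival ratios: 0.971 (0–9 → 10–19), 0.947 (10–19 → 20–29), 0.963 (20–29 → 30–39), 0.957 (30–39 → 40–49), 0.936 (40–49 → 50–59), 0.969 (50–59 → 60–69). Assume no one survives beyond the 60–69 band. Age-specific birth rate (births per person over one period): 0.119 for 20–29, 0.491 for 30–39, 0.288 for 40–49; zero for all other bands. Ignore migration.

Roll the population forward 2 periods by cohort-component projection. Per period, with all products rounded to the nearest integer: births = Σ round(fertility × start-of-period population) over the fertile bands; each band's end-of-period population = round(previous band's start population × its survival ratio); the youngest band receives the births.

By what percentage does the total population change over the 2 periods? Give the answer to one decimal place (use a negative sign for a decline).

Let group 1 be 0–9 through group 7 = 60–69.
[period 1]
Births: 1240 × 0.119 = 148  |  2160 × 0.491 = 1061  |  1570 × 0.288 = 452 → total 1661
Group 2: 580 × 0.971 = 563
Group 3: 1240 × 0.947 = 1174
Group 4: 1240 × 0.963 = 1194
Group 5: 2160 × 0.957 = 2067
Group 6: 1570 × 0.936 = 1470
Group 7: 1320 × 0.969 = 1279
End of period: [1661, 563, 1174, 1194, 2067, 1470, 1279]
[period 2]
Births: 1174 × 0.119 = 140  |  1194 × 0.491 = 586  |  2067 × 0.288 = 595 → total 1321
Group 2: 1661 × 0.971 = 1613
Group 3: 563 × 0.947 = 533
Group 4: 1174 × 0.963 = 1131
Group 5: 1194 × 0.957 = 1143
Group 6: 2067 × 0.936 = 1935
Group 7: 1470 × 0.969 = 1424
End of period: [1321, 1613, 533, 1131, 1143, 1935, 1424]
Total: 9720 → 9100; change = -620; percentage change = -6.4%

-6.4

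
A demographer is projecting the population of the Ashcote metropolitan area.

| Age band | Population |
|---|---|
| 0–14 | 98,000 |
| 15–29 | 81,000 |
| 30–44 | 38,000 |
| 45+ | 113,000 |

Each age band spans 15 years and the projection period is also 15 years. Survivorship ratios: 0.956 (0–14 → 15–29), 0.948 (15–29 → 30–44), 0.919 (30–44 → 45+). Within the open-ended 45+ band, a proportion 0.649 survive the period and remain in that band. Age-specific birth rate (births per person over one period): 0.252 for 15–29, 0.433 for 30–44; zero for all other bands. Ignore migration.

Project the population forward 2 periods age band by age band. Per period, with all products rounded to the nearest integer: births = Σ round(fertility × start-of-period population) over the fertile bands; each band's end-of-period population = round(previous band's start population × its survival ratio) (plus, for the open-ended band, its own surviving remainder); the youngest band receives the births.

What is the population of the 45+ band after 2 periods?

140828

[period 1]
Births: 81000 × 0.252 = 20412  |  38000 × 0.433 = 16454 → total 36866
15–29: 98000 × 0.956 = 93688
30–44: 81000 × 0.948 = 76788
45+: 38000 × 0.919 + 113000 × 0.649 = 34922 + 73337 = 108259
→ [36866, 93688, 76788, 108259]
[period 2]
Births: 93688 × 0.252 = 23609  |  76788 × 0.433 = 33249 → total 56858
15–29: 36866 × 0.956 = 35244
30–44: 93688 × 0.948 = 88816
45+: 76788 × 0.919 + 108259 × 0.649 = 70568 + 70260 = 140828
→ [56858, 35244, 88816, 140828]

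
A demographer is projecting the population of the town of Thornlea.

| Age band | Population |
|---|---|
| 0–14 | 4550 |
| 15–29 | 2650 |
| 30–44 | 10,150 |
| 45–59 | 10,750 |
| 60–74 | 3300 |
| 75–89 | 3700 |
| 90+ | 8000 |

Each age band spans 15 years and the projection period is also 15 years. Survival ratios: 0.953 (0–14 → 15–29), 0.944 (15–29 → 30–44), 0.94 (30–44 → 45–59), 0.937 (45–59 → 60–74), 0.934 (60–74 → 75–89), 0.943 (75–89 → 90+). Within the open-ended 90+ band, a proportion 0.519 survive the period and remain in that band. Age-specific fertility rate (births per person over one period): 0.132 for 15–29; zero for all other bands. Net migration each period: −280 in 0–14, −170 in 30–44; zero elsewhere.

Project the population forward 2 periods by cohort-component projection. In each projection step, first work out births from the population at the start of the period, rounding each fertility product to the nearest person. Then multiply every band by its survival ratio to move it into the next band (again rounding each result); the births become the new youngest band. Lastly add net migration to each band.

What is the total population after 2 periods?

31694

Call the groups 1 to 7, youngest first.
After projecting period 1:
Births: 2650 * 0.132 = 350
Group 2: 4550 * 0.953 = 4336
Group 3: 2650 * 0.944 = 2502
Group 4: 10150 * 0.94 = 9541
Group 5: 10750 * 0.937 = 10073
Group 6: 3300 * 0.934 = 3082
Group 7: 3700 * 0.943 + 8000 * 0.519 = 3489 + 4152 = 7641
Net migration: Group 1 − 280 → 70; Group 3 − 170 → 2332
→ [70, 4336, 2332, 9541, 10073, 3082, 7641]
After projecting period 2:
Births: 4336 * 0.132 = 572
Group 2: 70 * 0.953 = 67
Group 3: 4336 * 0.944 = 4093
Group 4: 2332 * 0.94 = 2192
Group 5: 9541 * 0.937 = 8940
Group 6: 10073 * 0.934 = 9408
Group 7: 3082 * 0.943 + 7641 * 0.519 = 2906 + 3966 = 6872
Net migration: Group 1 − 280 → 292; Group 3 − 170 → 3923
→ [292, 67, 3923, 2192, 8940, 9408, 6872]
Total after period 2: 292 + 67 + 3923 + 2192 + 8940 + 9408 + 6872 = 31694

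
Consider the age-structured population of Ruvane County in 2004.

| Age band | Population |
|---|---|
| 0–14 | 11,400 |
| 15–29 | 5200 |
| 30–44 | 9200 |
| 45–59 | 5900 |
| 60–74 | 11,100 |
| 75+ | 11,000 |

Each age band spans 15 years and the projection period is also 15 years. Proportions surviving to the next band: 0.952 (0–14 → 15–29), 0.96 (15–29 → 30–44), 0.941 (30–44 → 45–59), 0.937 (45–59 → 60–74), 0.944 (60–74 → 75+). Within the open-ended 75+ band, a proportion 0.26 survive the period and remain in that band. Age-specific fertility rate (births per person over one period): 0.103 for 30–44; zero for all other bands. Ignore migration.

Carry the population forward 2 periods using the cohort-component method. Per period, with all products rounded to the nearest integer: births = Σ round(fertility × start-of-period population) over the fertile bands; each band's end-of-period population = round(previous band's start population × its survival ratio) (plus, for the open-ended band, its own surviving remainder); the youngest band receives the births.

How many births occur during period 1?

Let group 1 be 0–14 through group 6 = 75+.
— Period 1 —
Births: 9200 × 0.103 = 948
Group 2: 11400 × 0.952 = 10853
Group 3: 5200 × 0.96 = 4992
Group 4: 9200 × 0.941 = 8657
Group 5: 5900 × 0.937 = 5528
Group 6: 11100 × 0.944 + 11000 × 0.26 = 10478 + 2860 = 13338
End of period: [948, 10853, 4992, 8657, 5528, 13338]

948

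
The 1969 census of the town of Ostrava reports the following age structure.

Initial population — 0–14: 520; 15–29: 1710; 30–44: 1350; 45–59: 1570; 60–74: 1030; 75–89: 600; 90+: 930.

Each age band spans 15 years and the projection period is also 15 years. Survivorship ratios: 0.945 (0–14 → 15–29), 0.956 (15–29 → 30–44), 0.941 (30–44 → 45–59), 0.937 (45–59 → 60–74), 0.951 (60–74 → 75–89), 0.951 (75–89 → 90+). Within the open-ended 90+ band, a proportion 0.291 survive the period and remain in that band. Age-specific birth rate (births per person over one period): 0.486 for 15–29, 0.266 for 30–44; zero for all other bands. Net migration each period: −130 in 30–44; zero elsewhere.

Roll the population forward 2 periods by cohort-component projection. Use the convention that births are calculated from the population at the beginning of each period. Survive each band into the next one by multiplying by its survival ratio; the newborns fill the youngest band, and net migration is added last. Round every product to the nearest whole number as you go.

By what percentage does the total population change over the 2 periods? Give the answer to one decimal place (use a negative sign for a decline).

Call the groups 1 to 7, youngest first.
Period 1.
Births: 1710 × 0.486 = 831 ; 1350 × 0.266 = 359 → total 1190
Group 2: 520 × 0.945 = 491
Group 3: 1710 × 0.956 = 1635
Group 4: 1350 × 0.941 = 1270
Group 5: 1570 × 0.937 = 1471
Group 6: 1030 × 0.951 = 980
Group 7: 600 × 0.951 + 930 × 0.291 = 571 + 271 = 842
Net migration: Group 3 − 130 → 1505
End of period: [1190, 491, 1505, 1270, 1471, 980, 842]
Period 2.
Births: 491 × 0.486 = 239 ; 1505 × 0.266 = 400 → total 639
Group 2: 1190 × 0.945 = 1125
Group 3: 491 × 0.956 = 469
Group 4: 1505 × 0.941 = 1416
Group 5: 1270 × 0.937 = 1190
Group 6: 1471 × 0.951 = 1399
Group 7: 980 × 0.951 + 842 × 0.291 = 932 + 245 = 1177
Net migration: Group 3 − 130 → 339
End of period: [639, 1125, 339, 1416, 1190, 1399, 1177]
Total: 7710 → 7285; change = -425; percentage change = -5.5%

-5.5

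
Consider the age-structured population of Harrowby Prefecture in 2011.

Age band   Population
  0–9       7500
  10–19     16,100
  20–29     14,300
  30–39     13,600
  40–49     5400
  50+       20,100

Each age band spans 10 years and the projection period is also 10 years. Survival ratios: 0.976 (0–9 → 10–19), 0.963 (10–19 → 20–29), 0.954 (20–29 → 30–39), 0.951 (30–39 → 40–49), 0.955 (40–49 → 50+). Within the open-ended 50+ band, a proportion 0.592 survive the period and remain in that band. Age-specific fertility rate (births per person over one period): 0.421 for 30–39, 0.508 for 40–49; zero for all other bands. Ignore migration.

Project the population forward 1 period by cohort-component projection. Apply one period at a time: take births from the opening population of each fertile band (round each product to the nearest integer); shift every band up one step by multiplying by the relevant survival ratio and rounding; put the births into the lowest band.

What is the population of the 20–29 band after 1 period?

— Period 1 —
Births: 13600 × 0.421 = 5726  |  5400 × 0.508 = 2743 ⇒ total 8469
10–19: 7500 × 0.976 = 7320
20–29: 16100 × 0.963 = 15504
30–39: 14300 × 0.954 = 13642
40–49: 13600 × 0.951 = 12934
50+: 5400 × 0.955 + 20100 × 0.592 = 5157 + 11899 = 17056
→ [8469, 7320, 15504, 13642, 12934, 17056]

15504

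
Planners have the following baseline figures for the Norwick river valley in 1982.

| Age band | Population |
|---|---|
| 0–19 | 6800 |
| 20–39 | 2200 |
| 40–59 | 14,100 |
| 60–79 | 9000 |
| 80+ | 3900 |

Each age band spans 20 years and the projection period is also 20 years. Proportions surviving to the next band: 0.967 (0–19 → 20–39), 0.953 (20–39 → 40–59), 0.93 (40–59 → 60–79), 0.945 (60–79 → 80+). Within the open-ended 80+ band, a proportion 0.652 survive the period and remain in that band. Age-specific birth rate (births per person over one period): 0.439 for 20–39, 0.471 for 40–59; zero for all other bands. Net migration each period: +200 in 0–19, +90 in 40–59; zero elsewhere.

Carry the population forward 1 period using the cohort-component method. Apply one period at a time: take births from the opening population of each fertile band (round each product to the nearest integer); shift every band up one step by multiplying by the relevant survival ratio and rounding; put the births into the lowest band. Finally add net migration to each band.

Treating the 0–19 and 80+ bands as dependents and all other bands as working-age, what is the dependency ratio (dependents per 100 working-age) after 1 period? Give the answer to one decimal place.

86.2

Let group 1 be 0–19 through group 5 = 80+.
— Period 1 —
Births: 2200 × 0.439 = 966, 14100 × 0.471 = 6641 — total 7607
Group 2: 6800 × 0.967 = 6576
Group 3: 2200 × 0.953 = 2097
Group 4: 14100 × 0.93 = 13113
Group 5: 9000 × 0.945 + 3900 × 0.652 = 8505 + 2543 = 11048
Net migration: Group 1 + 200 → 7807; Group 3 + 90 → 2187
Giving 7807 / 6576 / 2187 / 13113 / 11048.
Dependents (band 0–19 + band 80+) = 7807 + 11048 = 18855; working-age = 21876; ratio = 18855/21876 × 100 = 86.2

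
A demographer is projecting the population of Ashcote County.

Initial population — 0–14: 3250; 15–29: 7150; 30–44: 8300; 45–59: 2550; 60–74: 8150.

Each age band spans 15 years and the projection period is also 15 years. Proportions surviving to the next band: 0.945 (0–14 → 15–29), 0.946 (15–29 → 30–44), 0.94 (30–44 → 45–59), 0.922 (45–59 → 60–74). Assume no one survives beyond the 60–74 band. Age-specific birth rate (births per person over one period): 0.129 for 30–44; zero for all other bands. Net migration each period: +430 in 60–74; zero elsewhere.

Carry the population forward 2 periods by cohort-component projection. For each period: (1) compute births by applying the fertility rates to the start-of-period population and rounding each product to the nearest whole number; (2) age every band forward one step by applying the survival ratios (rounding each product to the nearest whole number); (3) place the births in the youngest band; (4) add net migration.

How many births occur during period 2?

873

Period 1.
Births: 8300 × 0.129 = 1071
15–29: 3250 × 0.945 = 3071
30–44: 7150 × 0.946 = 6764
45–59: 8300 × 0.94 = 7802
60–74: 2550 × 0.922 = 2351
Net migration: 60–74 + 430 → 2781
Giving 1071 / 3071 / 6764 / 7802 / 2781.
Period 2.
Births: 6764 × 0.129 = 873
15–29: 1071 × 0.945 = 1012
30–44: 3071 × 0.946 = 2905
45–59: 6764 × 0.94 = 6358
60–74: 7802 × 0.922 = 7193
Net migration: 60–74 + 430 → 7623
Giving 873 / 1012 / 2905 / 6358 / 7623.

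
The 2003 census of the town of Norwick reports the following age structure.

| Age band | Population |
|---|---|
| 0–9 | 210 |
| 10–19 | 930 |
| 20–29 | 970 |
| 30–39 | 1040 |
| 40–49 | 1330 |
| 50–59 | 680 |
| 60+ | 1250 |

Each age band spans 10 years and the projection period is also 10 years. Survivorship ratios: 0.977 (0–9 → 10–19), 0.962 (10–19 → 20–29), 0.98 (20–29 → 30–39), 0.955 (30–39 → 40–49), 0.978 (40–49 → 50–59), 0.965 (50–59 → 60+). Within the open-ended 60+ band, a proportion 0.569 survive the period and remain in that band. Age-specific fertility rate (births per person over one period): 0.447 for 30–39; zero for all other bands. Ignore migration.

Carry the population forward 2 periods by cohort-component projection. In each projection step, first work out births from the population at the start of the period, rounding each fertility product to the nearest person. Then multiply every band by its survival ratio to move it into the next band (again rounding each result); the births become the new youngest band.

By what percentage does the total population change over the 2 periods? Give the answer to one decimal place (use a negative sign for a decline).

Let group 1 be 0–9 through group 7 = 60+.
— Period 1 —
Births: 1040 × 0.447 = 465
Group 2: 210 × 0.977 = 205
Group 3: 930 × 0.962 = 895
Group 4: 970 × 0.98 = 951
Group 5: 1040 × 0.955 = 993
Group 6: 1330 × 0.978 = 1301
Group 7: 680 × 0.965 + 1250 × 0.569 = 656 + 711 = 1367
Population now: 0–9=465, 10–19=205, 20–29=895, 30–39=951, 40–49=993, 50–59=1301, 60+=1367
— Period 2 —
Births: 951 × 0.447 = 425
Group 2: 465 × 0.977 = 454
Group 3: 205 × 0.962 = 197
Group 4: 895 × 0.98 = 877
Group 5: 951 × 0.955 = 908
Group 6: 993 × 0.978 = 971
Group 7: 1301 × 0.965 + 1367 × 0.569 = 1255 + 778 = 2033
Population now: 0–9=425, 10–19=454, 20–29=197, 30–39=877, 40–49=908, 50–59=971, 60+=2033
Total: 6410 → 5865; change = -545; percentage change = -8.5%

-8.5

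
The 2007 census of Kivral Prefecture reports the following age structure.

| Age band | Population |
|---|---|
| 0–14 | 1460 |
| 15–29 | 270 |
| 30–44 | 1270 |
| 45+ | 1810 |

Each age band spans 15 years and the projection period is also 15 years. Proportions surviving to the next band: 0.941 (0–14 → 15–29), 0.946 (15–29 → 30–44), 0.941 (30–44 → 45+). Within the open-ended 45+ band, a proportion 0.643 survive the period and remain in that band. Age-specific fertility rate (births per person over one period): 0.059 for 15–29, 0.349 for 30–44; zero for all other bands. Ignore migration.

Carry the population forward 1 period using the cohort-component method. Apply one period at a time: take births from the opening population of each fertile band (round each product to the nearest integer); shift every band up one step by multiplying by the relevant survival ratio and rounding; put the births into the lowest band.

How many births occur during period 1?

Call the bands 1 to 4, youngest first.
[period 1]
Births: 270 × 0.059 = 16  |  1270 × 0.349 = 443 → 459
Band 2: 1460 × 0.941 = 1374
Band 3: 270 × 0.946 = 255
Band 4: 1270 × 0.941 + 1810 × 0.643 = 1195 + 1164 = 2359
→ [459, 1374, 255, 2359]

459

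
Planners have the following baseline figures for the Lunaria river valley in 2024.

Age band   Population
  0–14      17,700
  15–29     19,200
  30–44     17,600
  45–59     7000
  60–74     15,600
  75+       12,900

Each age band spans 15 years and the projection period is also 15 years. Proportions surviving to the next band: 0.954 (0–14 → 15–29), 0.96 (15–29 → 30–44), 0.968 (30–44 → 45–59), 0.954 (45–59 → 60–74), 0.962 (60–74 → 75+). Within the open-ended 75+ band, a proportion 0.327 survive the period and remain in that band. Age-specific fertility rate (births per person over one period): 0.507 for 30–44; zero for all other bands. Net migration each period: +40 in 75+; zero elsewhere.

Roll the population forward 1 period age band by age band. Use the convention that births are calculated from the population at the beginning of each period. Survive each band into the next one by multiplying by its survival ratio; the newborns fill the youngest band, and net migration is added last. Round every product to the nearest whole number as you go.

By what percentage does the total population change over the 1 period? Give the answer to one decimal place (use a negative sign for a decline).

Let group 1 be 0–14 through group 6 = 75+.
[period 1]
Births: 17600 × 0.507 = 8923
Group 2: 17700 × 0.954 = 16886
Group 3: 19200 × 0.96 = 18432
Group 4: 17600 × 0.968 = 17037
Group 5: 7000 × 0.954 = 6678
Group 6: 15600 × 0.962 + 12900 × 0.327 = 15007 + 4218 = 19225
Net migration: Group 6 + 40 → 19265
Population now: 0–14=8923, 15–29=16886, 30–44=18432, 45–59=17037, 60–74=6678, 75+=19265
Total: 90000 → 87221; change = -2779; percentage change = -3.1%

-3.1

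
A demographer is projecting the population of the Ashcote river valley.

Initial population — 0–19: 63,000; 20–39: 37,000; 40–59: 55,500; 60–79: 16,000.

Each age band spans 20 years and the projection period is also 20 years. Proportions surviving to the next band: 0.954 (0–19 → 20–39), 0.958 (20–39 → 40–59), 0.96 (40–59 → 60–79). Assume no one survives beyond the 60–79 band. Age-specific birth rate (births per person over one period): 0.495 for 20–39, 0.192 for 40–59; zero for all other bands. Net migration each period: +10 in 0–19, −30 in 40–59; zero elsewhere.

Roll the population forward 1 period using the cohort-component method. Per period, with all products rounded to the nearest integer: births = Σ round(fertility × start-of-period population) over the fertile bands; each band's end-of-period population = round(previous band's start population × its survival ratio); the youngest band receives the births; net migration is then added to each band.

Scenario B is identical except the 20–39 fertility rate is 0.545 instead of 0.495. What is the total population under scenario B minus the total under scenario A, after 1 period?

Period 1:
Births: 37000 × 0.495 = 18315, 55500 × 0.192 = 10656 — total 28971
20–39: 63000 × 0.954 = 60102
40–59: 37000 × 0.958 = 35446
60–79: 55500 × 0.96 = 53280
Net migration: 0–19 + 10 → 28981; 40–59 − 30 → 35416
End of period: [28981, 60102, 35416, 53280]
Scenario A total after 1 period: 177779
Scenario B projection —
Period 1:
Births: 37000 × 0.545 = 20165, 55500 × 0.192 = 10656 — total 30821
20–39: 63000 × 0.954 = 60102
40–59: 37000 × 0.958 = 35446
60–79: 55500 × 0.96 = 53280
Net migration: 0–19 + 10 → 30831; 40–59 − 30 → 35416
End of period: [30831, 60102, 35416, 53280]
Scenario B total after 1 period: 179629
Difference B − A = 179629 − 177779 = 1850

1850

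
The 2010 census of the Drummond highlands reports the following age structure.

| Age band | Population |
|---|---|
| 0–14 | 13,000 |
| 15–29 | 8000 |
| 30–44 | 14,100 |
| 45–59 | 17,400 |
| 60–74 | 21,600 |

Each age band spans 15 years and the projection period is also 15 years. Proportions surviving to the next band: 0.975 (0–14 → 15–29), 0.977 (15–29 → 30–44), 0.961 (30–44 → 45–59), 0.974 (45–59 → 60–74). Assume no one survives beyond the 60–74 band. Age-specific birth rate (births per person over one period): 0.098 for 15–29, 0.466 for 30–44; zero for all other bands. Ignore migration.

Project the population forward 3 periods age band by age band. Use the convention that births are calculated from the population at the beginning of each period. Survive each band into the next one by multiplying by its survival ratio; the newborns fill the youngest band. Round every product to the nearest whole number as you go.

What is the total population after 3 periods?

37457

After projecting period 1:
Births: 8000 × 0.098 = 784, 14100 × 0.466 = 6571 ⇒ total 7355
15–29: 13000 × 0.975 = 12675
30–44: 8000 × 0.977 = 7816
45–59: 14100 × 0.961 = 13550
60–74: 17400 × 0.974 = 16948
→ [7355, 12675, 7816, 13550, 16948]
After projecting period 2:
Births: 12675 × 0.098 = 1242, 7816 × 0.466 = 3642 ⇒ total 4884
15–29: 7355 × 0.975 = 7171
30–44: 12675 × 0.977 = 12383
45–59: 7816 × 0.961 = 7511
60–74: 13550 × 0.974 = 13198
→ [4884, 7171, 12383, 7511, 13198]
After projecting period 3:
Births: 7171 × 0.098 = 703, 12383 × 0.466 = 5770 ⇒ total 6473
15–29: 4884 × 0.975 = 4762
30–44: 7171 × 0.977 = 7006
45–59: 12383 × 0.961 = 11900
60–74: 7511 × 0.974 = 7316
→ [6473, 4762, 7006, 11900, 7316]
Total after period 3: 6473 + 4762 + 7006 + 11900 + 7316 = 37457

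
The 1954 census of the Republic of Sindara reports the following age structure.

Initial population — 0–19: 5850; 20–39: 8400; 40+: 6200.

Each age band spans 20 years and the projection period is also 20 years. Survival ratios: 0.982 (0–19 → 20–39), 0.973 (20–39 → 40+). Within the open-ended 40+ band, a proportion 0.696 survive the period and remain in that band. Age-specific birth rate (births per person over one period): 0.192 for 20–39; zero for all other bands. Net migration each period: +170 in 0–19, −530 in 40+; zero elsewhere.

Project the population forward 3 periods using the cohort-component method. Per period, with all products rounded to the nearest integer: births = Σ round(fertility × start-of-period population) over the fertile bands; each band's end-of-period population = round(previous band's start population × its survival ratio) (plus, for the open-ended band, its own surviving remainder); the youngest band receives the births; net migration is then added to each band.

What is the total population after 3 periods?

Period 1:
Births: 8400 × 0.192 = 1613
20–39: 5850 × 0.982 = 5745
40+: 8400 × 0.973 + 6200 × 0.696 = 8173 + 4315 = 12488
Net migration: 0–19 + 170 → 1783; 40+ − 530 → 11958
→ [1783, 5745, 11958]
Period 2:
Births: 5745 × 0.192 = 1103
20–39: 1783 × 0.982 = 1751
40+: 5745 × 0.973 + 11958 × 0.696 = 5590 + 8323 = 13913
Net migration: 0–19 + 170 → 1273; 40+ − 530 → 13383
→ [1273, 1751, 13383]
Period 3:
Births: 1751 × 0.192 = 336
20–39: 1273 × 0.982 = 1250
40+: 1751 × 0.973 + 13383 × 0.696 = 1704 + 9315 = 11019
Net migration: 0–19 + 170 → 506; 40+ − 530 → 10489
→ [506, 1250, 10489]
Total after period 3: 506 + 1250 + 10489 = 12245

12245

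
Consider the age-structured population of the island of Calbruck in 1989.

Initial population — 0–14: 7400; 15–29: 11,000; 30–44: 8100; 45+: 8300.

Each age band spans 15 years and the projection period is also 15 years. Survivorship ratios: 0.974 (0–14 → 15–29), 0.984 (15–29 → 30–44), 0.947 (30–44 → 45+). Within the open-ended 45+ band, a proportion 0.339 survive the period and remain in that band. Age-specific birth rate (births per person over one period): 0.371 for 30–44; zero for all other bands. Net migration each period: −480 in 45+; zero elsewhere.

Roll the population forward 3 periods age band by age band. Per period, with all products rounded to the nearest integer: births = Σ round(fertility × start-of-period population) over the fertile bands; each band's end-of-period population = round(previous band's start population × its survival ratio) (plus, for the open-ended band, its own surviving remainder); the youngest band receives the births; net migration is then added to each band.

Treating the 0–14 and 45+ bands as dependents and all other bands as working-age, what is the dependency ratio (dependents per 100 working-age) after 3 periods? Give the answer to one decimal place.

196.3

Let group 1 be 0–14 through group 4 = 45+.
— Period 1 —
Births: 8100 × 0.371 = 3005
Group 2: 7400 × 0.974 = 7208
Group 3: 11000 × 0.984 = 10824
Group 4: 8100 × 0.947 + 8300 × 0.339 = 7671 + 2814 = 10485
Net migration: Group 4 − 480 → 10005
→ [3005, 7208, 10824, 10005]
— Period 2 —
Births: 10824 × 0.371 = 4016
Group 2: 3005 × 0.974 = 2927
Group 3: 7208 × 0.984 = 7093
Group 4: 10824 × 0.947 + 10005 × 0.339 = 10250 + 3392 = 13642
Net migration: Group 4 − 480 → 13162
→ [4016, 2927, 7093, 13162]
— Period 3 —
Births: 7093 × 0.371 = 2632
Group 2: 4016 × 0.974 = 3912
Group 3: 2927 × 0.984 = 2880
Group 4: 7093 × 0.947 + 13162 × 0.339 = 6717 + 4462 = 11179
Net migration: Group 4 − 480 → 10699
→ [2632, 3912, 2880, 10699]
Dependents (band 0–14 + band 45+) = 2632 + 10699 = 13331; working-age = 6792; ratio = 13331/6792 × 100 = 196.3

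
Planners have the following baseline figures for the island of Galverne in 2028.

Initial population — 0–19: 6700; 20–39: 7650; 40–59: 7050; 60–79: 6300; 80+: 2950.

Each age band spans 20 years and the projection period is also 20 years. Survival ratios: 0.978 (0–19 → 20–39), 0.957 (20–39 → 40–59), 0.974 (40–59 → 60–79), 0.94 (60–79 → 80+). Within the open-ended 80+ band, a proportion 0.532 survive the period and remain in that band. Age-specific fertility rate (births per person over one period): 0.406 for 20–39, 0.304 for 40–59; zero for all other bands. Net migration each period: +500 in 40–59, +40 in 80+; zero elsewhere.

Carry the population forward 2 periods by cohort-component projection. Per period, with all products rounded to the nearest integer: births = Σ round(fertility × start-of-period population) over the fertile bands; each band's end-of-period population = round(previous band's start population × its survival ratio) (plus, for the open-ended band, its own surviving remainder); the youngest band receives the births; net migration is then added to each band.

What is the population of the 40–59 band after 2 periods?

6771

Call the groups 1 to 5, youngest first.
— Period 1 —
Births: 7650 * 0.406 = 3106  |  7050 * 0.304 = 2143 → total 5249
Group 2: 6700 * 0.978 = 6553
Group 3: 7650 * 0.957 = 7321
Group 4: 7050 * 0.974 = 6867
Group 5: 6300 * 0.94 + 2950 * 0.532 = 5922 + 1569 = 7491
Net migration: Group 3 + 500 → 7821; Group 5 + 40 → 7531
Giving 5249 / 6553 / 7821 / 6867 / 7531.
— Period 2 —
Births: 6553 * 0.406 = 2661  |  7821 * 0.304 = 2378 → total 5039
Group 2: 5249 * 0.978 = 5134
Group 3: 6553 * 0.957 = 6271
Group 4: 7821 * 0.974 = 7618
Group 5: 6867 * 0.94 + 7531 * 0.532 = 6455 + 4006 = 10461
Net migration: Group 3 + 500 → 6771; Group 5 + 40 → 10501
Giving 5039 / 5134 / 6771 / 7618 / 10501.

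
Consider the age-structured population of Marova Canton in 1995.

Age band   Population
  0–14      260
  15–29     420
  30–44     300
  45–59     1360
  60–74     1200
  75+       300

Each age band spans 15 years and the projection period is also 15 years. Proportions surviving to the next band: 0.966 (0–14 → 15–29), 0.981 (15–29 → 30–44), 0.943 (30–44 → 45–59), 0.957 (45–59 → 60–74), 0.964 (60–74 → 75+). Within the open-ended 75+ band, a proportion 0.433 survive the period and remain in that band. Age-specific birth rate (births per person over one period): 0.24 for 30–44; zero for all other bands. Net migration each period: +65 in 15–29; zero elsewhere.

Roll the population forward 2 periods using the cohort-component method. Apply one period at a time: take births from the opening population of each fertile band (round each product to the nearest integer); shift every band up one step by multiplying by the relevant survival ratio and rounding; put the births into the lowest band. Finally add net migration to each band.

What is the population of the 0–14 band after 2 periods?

After projecting period 1:
Births: 300 × 0.24 = 72
15–29: 260 × 0.966 = 251
30–44: 420 × 0.981 = 412
45–59: 300 × 0.943 = 283
60–74: 1360 × 0.957 = 1302
75+: 1200 × 0.964 + 300 × 0.433 = 1157 + 130 = 1287
Net migration: 15–29 + 65 → 316
End of period: [72, 316, 412, 283, 1302, 1287]
After projecting period 2:
Births: 412 × 0.24 = 99
15–29: 72 × 0.966 = 70
30–44: 316 × 0.981 = 310
45–59: 412 × 0.943 = 389
60–74: 283 × 0.957 = 271
75+: 1302 × 0.964 + 1287 × 0.433 = 1255 + 557 = 1812
Net migration: 15–29 + 65 → 135
End of period: [99, 135, 310, 389, 271, 1812]

99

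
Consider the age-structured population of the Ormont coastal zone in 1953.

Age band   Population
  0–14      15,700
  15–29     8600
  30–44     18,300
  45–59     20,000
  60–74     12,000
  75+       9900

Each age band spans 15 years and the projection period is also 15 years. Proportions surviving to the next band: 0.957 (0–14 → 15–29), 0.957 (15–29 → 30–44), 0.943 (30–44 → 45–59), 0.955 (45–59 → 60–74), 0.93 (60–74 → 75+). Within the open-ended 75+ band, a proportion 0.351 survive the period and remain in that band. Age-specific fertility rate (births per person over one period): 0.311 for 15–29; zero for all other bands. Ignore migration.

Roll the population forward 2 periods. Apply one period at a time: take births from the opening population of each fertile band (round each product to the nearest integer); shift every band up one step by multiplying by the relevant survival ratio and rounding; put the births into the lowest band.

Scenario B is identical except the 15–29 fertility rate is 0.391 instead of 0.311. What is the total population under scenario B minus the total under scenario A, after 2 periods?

1860

Let band 1 be 0–14 through band 6 = 75+.
— Period 1 —
Births: 8600 × 0.311 = 2675
Band 2: 15700 × 0.957 = 15025
Band 3: 8600 × 0.957 = 8230
Band 4: 18300 × 0.943 = 17257
Band 5: 20000 × 0.955 = 19100
Band 6: 12000 × 0.93 + 9900 × 0.351 = 11160 + 3475 = 14635
→ [2675, 15025, 8230, 17257, 19100, 14635]
— Period 2 —
Births: 15025 × 0.311 = 4673
Band 2: 2675 × 0.957 = 2560
Band 3: 15025 × 0.957 = 14379
Band 4: 8230 × 0.943 = 7761
Band 5: 17257 × 0.955 = 16480
Band 6: 19100 × 0.93 + 14635 × 0.351 = 17763 + 5137 = 22900
→ [4673, 2560, 14379, 7761, 16480, 22900]
Scenario A total after 2 periods: 68753
Scenario B projection —
— Period 1 —
Births: 8600 × 0.391 = 3363
Band 2: 15700 × 0.957 = 15025
Band 3: 8600 × 0.957 = 8230
Band 4: 18300 × 0.943 = 17257
Band 5: 20000 × 0.955 = 19100
Band 6: 12000 × 0.93 + 9900 × 0.351 = 11160 + 3475 = 14635
→ [3363, 15025, 8230, 17257, 19100, 14635]
— Period 2 —
Births: 15025 × 0.391 = 5875
Band 2: 3363 × 0.957 = 3218
Band 3: 15025 × 0.957 = 14379
Band 4: 8230 × 0.943 = 7761
Band 5: 17257 × 0.955 = 16480
Band 6: 19100 × 0.93 + 14635 × 0.351 = 17763 + 5137 = 22900
→ [5875, 3218, 14379, 7761, 16480, 22900]
Scenario B total after 2 periods: 70613
Difference B − A = 70613 − 68753 = 1860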